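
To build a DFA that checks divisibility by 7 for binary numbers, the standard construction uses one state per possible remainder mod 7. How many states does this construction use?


Divisibility by 7 is tracked via the remainder mod 7: 0, 1, ..., 6
The construction assigns one state to each remainder
Number of remainders = 7

7


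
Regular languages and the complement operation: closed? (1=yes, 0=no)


Regular languages are closed under all standard operations:
- Union: Yes (product construction)
- Intersection: Yes (product construction)
- Complement: Yes (swap accept/reject)
- Concatenation: Yes (NFA construction)
Operation: complement -> Closed

1


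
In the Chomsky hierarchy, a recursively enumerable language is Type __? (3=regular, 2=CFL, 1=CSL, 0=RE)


Chomsky hierarchy levels:
  Type 3: Regular (DFA/NFA/regex)
  Type 2: Context-free (PDA)
  Type 1: Context-sensitive
  Type 0: Recursively enumerable (TM)
'recursively enumerable' corresponds to Type 0

0


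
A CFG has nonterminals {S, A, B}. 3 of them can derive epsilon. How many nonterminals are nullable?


Nonterminals: {S, A, B}
A nonterminal is nullable if it can derive epsilon
Counting nullable nonterminals: 3
Total nullable = 3

3


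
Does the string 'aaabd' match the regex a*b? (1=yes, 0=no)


Pattern: a*b
String: 'aaabd'
Pattern requires: zero or more 'a's followed by exactly one 'b'
Found 3 leading 'a's
Remaining: 'bd'
Remaining is not 'b' -> no match
Result: 0

0


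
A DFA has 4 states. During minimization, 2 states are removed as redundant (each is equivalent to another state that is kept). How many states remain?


Original DFA: 4 states
Redundant states removed: 2
Minimized states = original - removed
= 4 - 2
= 2

2


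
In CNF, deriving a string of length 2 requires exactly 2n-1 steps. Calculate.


Chomsky Normal Form derivation:
String length n = 2
Each step either:
  - Splits a nonterminal into two (n-1 such steps)
  - Converts a nonterminal to terminal (n such steps)
Total = (n-1) + n = 2n - 1
= 2(2) - 1
= 4 - 1
= 3

3


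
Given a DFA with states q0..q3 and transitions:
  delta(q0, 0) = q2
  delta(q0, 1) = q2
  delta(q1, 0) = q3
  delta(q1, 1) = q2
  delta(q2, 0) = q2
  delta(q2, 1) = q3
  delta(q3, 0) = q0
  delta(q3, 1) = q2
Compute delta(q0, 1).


Looking up transition function:
delta(q0, 1) in the table
Row: q0, Column: 1
Result: q2

q2


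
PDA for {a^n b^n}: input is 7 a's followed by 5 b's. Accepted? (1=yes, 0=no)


Language requires equal numbers of a's and b's
PDA pushes for each 'a', pops for each 'b'
Number of a's = 7
Number of b's = 5
7 != 5 -> Reject

0


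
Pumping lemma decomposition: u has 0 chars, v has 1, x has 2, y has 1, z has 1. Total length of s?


|s| = |u| + |v| + |x| + |y| + |z|
= 0 + 1 + 2 + 1 + 1
= 1 + 2 + 2
= 3 + 2
= 5

5


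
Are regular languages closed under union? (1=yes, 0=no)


Regular languages are closed under:
- Union (DFA product construction)
- Intersection (DFA product construction)
- Complement (swap accept/reject states)
- Concatenation (NFA construction)
- Kleene star (NFA construction)
union is in this list
Therefore: closed

1


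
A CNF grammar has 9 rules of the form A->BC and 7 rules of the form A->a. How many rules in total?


CNF allows two rule forms:
  A -> BC (binary): 9 rules
  A -> a (terminal): 7 rules
Total = 9 + 7 = 16

16


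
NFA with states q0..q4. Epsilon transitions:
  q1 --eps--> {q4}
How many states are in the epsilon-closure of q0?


Starting from q0
Initialize closure = {q0}
q0 has no outgoing epsilon transitions -> nothing to add
Final closure: {q0}
Size = 1

1


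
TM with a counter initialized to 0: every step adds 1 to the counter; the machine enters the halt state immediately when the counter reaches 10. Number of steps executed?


Counter starts at 0. Counting sequence:
  Step 1: counter = 1
  Step 2: counter = 2
  Step 3: counter = 3
  Step 4: counter = 4
  Step 5: counter = 5
  Step 6: counter = 6
  ...
  Step 10: counter = 10
Counter reached 10 -> halt
Total steps = 10

10


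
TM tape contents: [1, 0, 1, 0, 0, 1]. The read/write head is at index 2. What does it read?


Tape: [1, 0, 1, 0, 0, 1]
Positions: 0 1 2 3 4 5
Values:    1 0 1 0 0 1
Head at position 2
tape[2] = 1

1


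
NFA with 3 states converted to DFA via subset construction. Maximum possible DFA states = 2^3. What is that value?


NFA has 3 states
Subset construction: each DFA state = subset of NFA states
Maximum subsets = 2^3
2^3 = 8

8


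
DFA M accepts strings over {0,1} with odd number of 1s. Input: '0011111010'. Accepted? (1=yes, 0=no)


DFA has 2 states: q_even (start, accept=no) and q_odd
Processing string '0011111010' character by character:
  Position 0: read '0', 1-count=0 -> q_even (no change)
  Position 1: read '0', 1-count=0 -> q_even (no change)
  Position 2: read '1', 1-count=1 -> q_odd
  Position 3: read '1', 1-count=2 -> q_even
  Position 4: read '1', 1-count=3 -> q_odd
  Position 5: read '1', 1-count=4 -> q_even
  Position 6: read '1', 1-count=5 -> q_odd
  Position 7: read '0', 1-count=5 -> q_odd (no change)
  Position 8: read '1', 1-count=6 -> q_even
  Position 9: read '0', 1-count=6 -> q_even (no change)
Final state: q_even, total 1s = 6 (even); the DFA requires an odd count -> reject

0


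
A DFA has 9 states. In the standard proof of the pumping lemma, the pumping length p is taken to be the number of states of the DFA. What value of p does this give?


Pumping lemma for regular languages (standard proof):
Take p = |Q|, the number of DFA states.
Any string of length >= |Q| passes through |Q|+1 states while reading its first |Q| symbols,
so by pigeonhole some state repeats, giving the loop that can be pumped.
Here |Q| = 9
Therefore the proof uses p = 9

9


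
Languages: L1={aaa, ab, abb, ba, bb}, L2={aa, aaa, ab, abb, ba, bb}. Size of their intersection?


L1 = {aaa, ab, abb, ba, bb}
L2 = {aa, aaa, ab, abb, ba, bb}
Checking each string in L1 against L2:
  'aaa': in L2? Yes
  'ab': in L2? Yes
  'abb': in L2? Yes
  'ba': in L2? Yes
  'bb': in L2? Yes
Intersection = {aaa, ab, abb, ba, bb}
|L1 ∩ L2| = 5

5


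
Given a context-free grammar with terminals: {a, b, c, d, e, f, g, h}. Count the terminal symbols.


Terminal symbols: a, b, c, d, e, f, g, h
Counting each: a (#1), b (#2), c (#3), d (#4), e (#5), f (#6), g (#7), h (#8)
Total = 8

8


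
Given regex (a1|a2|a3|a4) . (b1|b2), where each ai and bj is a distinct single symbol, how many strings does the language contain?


First group: 4 alternatives
Second group: 2 alternatives
Concatenation: each choice from group 1 pairs with each from group 2
Total = 4 x 2 = 8

8


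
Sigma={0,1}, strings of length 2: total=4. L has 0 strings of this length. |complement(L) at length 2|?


Alphabet: {0,1}
String length: 2
Total strings of length 2 = 2^2 = 4
Strings in L = 0
Complement = total - |L|
= 4 - 0
= 4

4


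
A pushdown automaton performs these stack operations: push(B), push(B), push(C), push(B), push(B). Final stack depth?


Tracing stack operations:
  push(B) -> stack = [B], depth=1
  push(B) -> stack = [B,B], depth=2
  push(C) -> stack = [B,B,C], depth=3
  push(B) -> stack = [B,B,C,B], depth=4
  push(B) -> stack = [B,B,C,B,B], depth=5
Final depth = 5

5


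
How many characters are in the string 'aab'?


String: 'aab'
Counting characters:
  'a' appears 2 time(s)
  'b' appears 1 time(s)
Total length = 2 + 1 = 3

3


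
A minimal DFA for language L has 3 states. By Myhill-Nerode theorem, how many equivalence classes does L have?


Myhill-Nerode theorem:
Number of equivalence classes = number of states in minimal DFA
Minimal DFA states = 3
Therefore equivalence classes = 3

3


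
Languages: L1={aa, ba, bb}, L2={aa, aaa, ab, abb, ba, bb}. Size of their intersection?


L1 = {aa, ba, bb}
L2 = {aa, aaa, ab, abb, ba, bb}
Checking each string in L1 against L2:
  'aa': in L2? Yes
  'ba': in L2? Yes
  'bb': in L2? Yes
Intersection = {aa, ba, bb}
|L1 ∩ L2| = 3

3


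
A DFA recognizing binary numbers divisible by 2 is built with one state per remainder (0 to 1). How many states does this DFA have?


Divisibility by 2 is tracked via the remainder mod 2: 0, 1, ..., 1
The construction assigns one state to each remainder
Number of remainders = 2

2


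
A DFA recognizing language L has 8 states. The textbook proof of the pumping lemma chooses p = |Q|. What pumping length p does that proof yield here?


Pumping lemma for regular languages (standard proof):
Take p = |Q|, the number of DFA states.
Any string of length >= |Q| passes through |Q|+1 states while reading its first |Q| symbols,
so by pigeonhole some state repeats, giving the loop that can be pumped.
Here |Q| = 8
Therefore the proof uses p = 8

8


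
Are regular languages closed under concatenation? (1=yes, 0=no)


Regular languages are closed under all standard operations:
- Union: Yes (product construction)
- Intersection: Yes (product construction)
- Complement: Yes (swap accept/reject)
- Concatenation: Yes (NFA construction)
Operation: concatenation -> Closed

1


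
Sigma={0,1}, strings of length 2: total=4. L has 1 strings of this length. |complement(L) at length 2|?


Alphabet: {0,1}
String length: 2
Total strings of length 2 = 2^2 = 4
Strings in L = 1
Complement = total - |L|
= 4 - 1
= 3

3


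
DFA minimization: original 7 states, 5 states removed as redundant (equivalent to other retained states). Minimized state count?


Original DFA: 7 states
Redundant states removed: 5
Minimized states = original - removed
= 7 - 5
= 2

2


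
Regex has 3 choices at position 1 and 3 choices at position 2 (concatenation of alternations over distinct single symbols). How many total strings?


First group: 3 alternatives
Second group: 3 alternatives
Concatenation: each choice from group 1 pairs with each from group 2
Total = 3 x 3 = 9

9


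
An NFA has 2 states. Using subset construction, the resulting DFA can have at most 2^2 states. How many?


NFA has 2 states
Subset construction: each DFA state = subset of NFA states
Maximum subsets = 2^2
2^2 = 4

4


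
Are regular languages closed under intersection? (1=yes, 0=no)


Regular languages are closed under:
- Union (DFA product construction)
- Intersection (DFA product construction)
- Complement (swap accept/reject states)
- Concatenation (NFA construction)
- Kleene star (NFA construction)
intersection is in this list
Therefore: closed

1


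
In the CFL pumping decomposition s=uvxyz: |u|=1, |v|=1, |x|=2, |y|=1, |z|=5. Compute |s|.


|s| = |u| + |v| + |x| + |y| + |z|
= 1 + 1 + 2 + 1 + 5
= 2 + 2 + 6
= 4 + 6
= 10

10


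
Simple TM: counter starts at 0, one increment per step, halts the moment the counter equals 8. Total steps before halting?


Counter starts at 0. Counting sequence:
  Step 1: counter = 1
  Step 2: counter = 2
  Step 3: counter = 3
  Step 4: counter = 4
  Step 5: counter = 5
  Step 6: counter = 6
  Step 7: counter = 7
  Step 8: counter = 8
Counter reached 8 -> halt
Total steps = 8

8


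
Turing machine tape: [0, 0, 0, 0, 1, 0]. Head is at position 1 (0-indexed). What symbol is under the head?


Tape: [0, 0, 0, 0, 1, 0]
Positions: 0 1 2 3 4 5
Values:    0 0 0 0 1 0
Head at position 1
tape[1] = 0

0


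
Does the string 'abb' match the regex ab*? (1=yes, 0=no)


Pattern: ab*
String: 'abb'
Pattern requires: exactly one 'a' followed by zero or more 'b's
First char is 'a' -> OK
Rest 'bb': all b's? Yes
Result: 1

1


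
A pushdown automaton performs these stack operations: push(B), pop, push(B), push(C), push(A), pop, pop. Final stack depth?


Tracing stack operations:
  push(B) -> stack = [B], depth=1
  pop -> removed B, stack = [], depth=0
  push(B) -> stack = [B], depth=1
  push(C) -> stack = [B,C], depth=2
  push(A) -> stack = [B,C,A], depth=3
  pop -> removed A, stack = [B,C], depth=2
  pop -> removed C, stack = [B], depth=1
Final depth = 1

1


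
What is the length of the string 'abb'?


String: 'abb'
Counting characters:
  'a' appears 1 time(s)
  'b' appears 2 time(s)
Total length = 1 + 2 = 3

3


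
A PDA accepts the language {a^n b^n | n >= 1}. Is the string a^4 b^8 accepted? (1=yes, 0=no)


Language requires equal numbers of a's and b's
PDA pushes for each 'a', pops for each 'b'
Number of a's = 4
Number of b's = 8
4 != 8 -> Reject

0


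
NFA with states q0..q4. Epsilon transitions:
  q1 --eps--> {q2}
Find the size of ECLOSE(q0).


Starting from q0
Initialize closure = {q0}
q0 has no outgoing epsilon transitions -> nothing to add
Final closure: {q0}
Size = 1

1


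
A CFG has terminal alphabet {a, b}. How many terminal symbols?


Terminal symbols: a, b
Counting each: a (#1), b (#2)
Total = 2

2


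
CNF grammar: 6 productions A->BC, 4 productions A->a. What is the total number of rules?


CNF allows two rule forms:
  A -> BC (binary): 6 rules
  A -> a (terminal): 4 rules
Total = 6 + 4 = 10

10


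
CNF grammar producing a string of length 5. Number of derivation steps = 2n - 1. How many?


Chomsky Normal Form derivation:
String length n = 5
Each step either:
  - Splits a nonterminal into two (n-1 such steps)
  - Converts a nonterminal to terminal (n such steps)
Total = (n-1) + n = 2n - 1
= 2(5) - 1
= 10 - 1
= 9

9


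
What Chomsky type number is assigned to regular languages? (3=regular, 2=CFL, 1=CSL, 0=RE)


Chomsky hierarchy levels:
  Type 3: Regular (DFA/NFA/regex)
  Type 2: Context-free (PDA)
  Type 1: Context-sensitive
  Type 0: Recursively enumerable (TM)
'regular' corresponds to Type 3

3


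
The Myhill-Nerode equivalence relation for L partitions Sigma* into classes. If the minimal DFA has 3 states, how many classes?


Myhill-Nerode theorem:
Number of equivalence classes = number of states in minimal DFA
Minimal DFA states = 3
Therefore equivalence classes = 3

3


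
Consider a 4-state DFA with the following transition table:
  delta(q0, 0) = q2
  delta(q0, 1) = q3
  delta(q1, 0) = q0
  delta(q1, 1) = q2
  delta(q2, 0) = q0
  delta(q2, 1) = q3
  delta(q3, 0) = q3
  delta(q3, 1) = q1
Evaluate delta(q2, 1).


Looking up transition function:
delta(q2, 1) in the table
Row: q2, Column: 1
Result: q3

q3


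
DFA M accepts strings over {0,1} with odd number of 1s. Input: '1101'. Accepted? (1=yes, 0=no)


DFA has 2 states: q_even (start, accept=no) and q_odd
Processing string '1101' character by character:
  Position 0: read '1', 1-count=1 -> q_odd
  Position 1: read '1', 1-count=2 -> q_even
  Position 2: read '0', 1-count=2 -> q_even (no change)
  Position 3: read '1', 1-count=3 -> q_odd
Final state: q_odd, total 1s = 3 (odd); the DFA requires an odd count -> accept

1


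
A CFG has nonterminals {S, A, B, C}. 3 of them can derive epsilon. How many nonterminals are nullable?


Nonterminals: {S, A, B, C}
A nonterminal is nullable if it can derive epsilon
Counting nullable nonterminals: 3
Total nullable = 3

3


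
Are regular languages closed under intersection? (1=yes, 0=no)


Regular languages are closed under all standard operations:
- Union: Yes (product construction)
- Intersection: Yes (product construction)
- Complement: Yes (swap accept/reject)
- Concatenation: Yes (NFA construction)
Operation: intersection -> Closed

1


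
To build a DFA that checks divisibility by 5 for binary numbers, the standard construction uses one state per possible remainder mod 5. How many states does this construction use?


Divisibility by 5 is tracked via the remainder mod 5: 0, 1, ..., 4
The construction assigns one state to each remainder
Number of remainders = 5

5


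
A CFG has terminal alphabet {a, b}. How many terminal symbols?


Terminal symbols: a, b
Counting each: a (#1), b (#2)
Total = 2

2


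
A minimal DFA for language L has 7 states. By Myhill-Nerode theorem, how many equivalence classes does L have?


Myhill-Nerode theorem:
Number of equivalence classes = number of states in minimal DFA
Minimal DFA states = 7
Therefore equivalence classes = 7

7


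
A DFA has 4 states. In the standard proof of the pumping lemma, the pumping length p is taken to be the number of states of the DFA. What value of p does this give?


Pumping lemma for regular languages (standard proof):
Take p = |Q|, the number of DFA states.
Any string of length >= |Q| passes through |Q|+1 states while reading its first |Q| symbols,
so by pigeonhole some state repeats, giving the loop that can be pumped.
Here |Q| = 4
Therefore the proof uses p = 4

4


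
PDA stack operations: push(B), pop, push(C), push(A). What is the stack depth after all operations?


Tracing stack operations:
  push(B) -> stack = [B], depth=1
  pop -> removed B, stack = [], depth=0
  push(C) -> stack = [C], depth=1
  push(A) -> stack = [C,A], depth=2
Final depth = 2

2


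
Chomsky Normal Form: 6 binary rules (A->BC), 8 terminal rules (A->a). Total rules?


CNF allows two rule forms:
  A -> BC (binary): 6 rules
  A -> a (terminal): 8 rules
Total = 6 + 8 = 14

14


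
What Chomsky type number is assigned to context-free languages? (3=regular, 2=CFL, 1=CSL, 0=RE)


Chomsky hierarchy levels:
  Type 3: Regular (DFA/NFA/regex)
  Type 2: Context-free (PDA)
  Type 1: Context-sensitive
  Type 0: Recursively enumerable (TM)
'context-free' corresponds to Type 2

2


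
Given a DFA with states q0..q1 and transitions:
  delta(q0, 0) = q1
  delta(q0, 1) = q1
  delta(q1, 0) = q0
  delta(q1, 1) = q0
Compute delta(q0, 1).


Looking up transition function:
delta(q0, 1) in the table
Row: q0, Column: 1
Result: q1

q1


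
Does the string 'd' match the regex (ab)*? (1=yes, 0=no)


Pattern: (ab)*
String: 'd'
Pattern requires: zero or more repetitions of 'ab'
Length 1 is odd -> cannot be (ab)* -> no match
Result: 0

0


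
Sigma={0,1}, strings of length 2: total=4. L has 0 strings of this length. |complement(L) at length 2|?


Alphabet: {0,1}
String length: 2
Total strings of length 2 = 2^2 = 4
Strings in L = 0
Complement = total - |L|
= 4 - 0
= 4

4


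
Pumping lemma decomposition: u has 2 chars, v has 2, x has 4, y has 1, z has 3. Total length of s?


|s| = |u| + |v| + |x| + |y| + |z|
= 2 + 2 + 4 + 1 + 3
= 4 + 4 + 4
= 8 + 4
= 12

12


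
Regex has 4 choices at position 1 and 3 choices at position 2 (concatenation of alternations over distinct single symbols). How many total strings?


First group: 4 alternatives
Second group: 3 alternatives
Concatenation: each choice from group 1 pairs with each from group 2
Total = 4 x 3 = 12

12


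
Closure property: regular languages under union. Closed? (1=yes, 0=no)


Regular languages are closed under:
- Union (DFA product construction)
- Intersection (DFA product construction)
- Complement (swap accept/reject states)
- Concatenation (NFA construction)
- Kleene star (NFA construction)
union is in this list
Therefore: closed

1


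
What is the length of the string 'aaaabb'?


String: 'aaaabb'
Counting characters:
  'a' appears 4 time(s)
  'b' appears 2 time(s)
Total length = 4 + 2 = 6

6


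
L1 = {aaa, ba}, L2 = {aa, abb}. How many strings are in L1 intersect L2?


L1 = {aaa, ba}
L2 = {aa, abb}
Checking each string in L1 against L2:
  'aaa': in L2? No
  'ba': in L2? No
Intersection = {}
|L1 ∩ L2| = 0

0


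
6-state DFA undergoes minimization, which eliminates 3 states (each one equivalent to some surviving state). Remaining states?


Original DFA: 6 states
Redundant states removed: 3
Minimized states = original - removed
= 6 - 3
= 3

3


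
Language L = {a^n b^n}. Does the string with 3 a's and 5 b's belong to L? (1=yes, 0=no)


Language requires equal numbers of a's and b's
PDA pushes for each 'a', pops for each 'b'
Number of a's = 3
Number of b's = 5
3 != 5 -> Reject

0


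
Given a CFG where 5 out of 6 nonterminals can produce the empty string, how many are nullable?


Nonterminals: {S, A, B, C, D, E}
A nonterminal is nullable if it can derive epsilon
Counting nullable nonterminals: 5
Total nullable = 5

5


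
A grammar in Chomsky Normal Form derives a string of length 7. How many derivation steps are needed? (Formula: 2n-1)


Chomsky Normal Form derivation:
String length n = 7
Each step either:
  - Splits a nonterminal into two (n-1 such steps)
  - Converts a nonterminal to terminal (n such steps)
Total = (n-1) + n = 2n - 1
= 2(7) - 1
= 14 - 1
= 13

13


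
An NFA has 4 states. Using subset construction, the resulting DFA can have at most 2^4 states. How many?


NFA has 4 states
Subset construction: each DFA state = subset of NFA states
Maximum subsets = 2^4
2^4 = 16

16


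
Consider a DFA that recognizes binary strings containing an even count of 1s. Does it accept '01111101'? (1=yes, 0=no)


DFA has 2 states: q_even (start, accept=yes) and q_odd
Processing string '01111101' character by character:
  Position 0: read '0', 1-count=0 -> q_even (no change)
  Position 1: read '1', 1-count=1 -> q_odd
  Position 2: read '1', 1-count=2 -> q_even
  Position 3: read '1', 1-count=3 -> q_odd
  Position 4: read '1', 1-count=4 -> q_even
  Position 5: read '1', 1-count=5 -> q_odd
  Position 6: read '0', 1-count=5 -> q_odd (no change)
  Position 7: read '1', 1-count=6 -> q_even
Final state: q_even, total 1s = 6 (even); the DFA requires an even count -> accept

1


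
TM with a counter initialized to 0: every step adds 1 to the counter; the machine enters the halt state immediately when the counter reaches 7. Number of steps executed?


Counter starts at 0. Counting sequence:
  Step 1: counter = 1
  Step 2: counter = 2
  Step 3: counter = 3
  Step 4: counter = 4
  Step 5: counter = 5
  Step 6: counter = 6
  Step 7: counter = 7
Counter reached 7 -> halt
Total steps = 7

7


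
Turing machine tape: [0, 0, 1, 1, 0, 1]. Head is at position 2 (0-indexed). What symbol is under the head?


Tape: [0, 0, 1, 1, 0, 1]
Positions: 0 1 2 3 4 5
Values:    0 0 1 1 0 1
Head at position 2
tape[2] = 1

1


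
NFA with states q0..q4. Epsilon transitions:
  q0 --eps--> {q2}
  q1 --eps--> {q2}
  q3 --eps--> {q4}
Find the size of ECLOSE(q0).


Starting from q0
Initialize closure = {q0}
Follow epsilon from q0 -> add q2
Final closure: {q0, q2}
Size = 2

2


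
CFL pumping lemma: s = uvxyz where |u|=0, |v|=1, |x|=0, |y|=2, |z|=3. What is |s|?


|s| = |u| + |v| + |x| + |y| + |z|
= 0 + 1 + 0 + 2 + 3
= 1 + 0 + 5
= 1 + 5
= 6

6


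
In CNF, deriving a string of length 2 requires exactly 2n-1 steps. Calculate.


Chomsky Normal Form derivation:
String length n = 2
Each step either:
  - Splits a nonterminal into two (n-1 such steps)
  - Converts a nonterminal to terminal (n such steps)
Total = (n-1) + n = 2n - 1
= 2(2) - 1
= 4 - 1
= 3

3


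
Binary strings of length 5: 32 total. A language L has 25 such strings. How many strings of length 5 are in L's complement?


Alphabet: {0,1}
String length: 5
Total strings of length 5 = 2^5 = 32
Strings in L = 25
Complement = total - |L|
= 32 - 25
= 7

7


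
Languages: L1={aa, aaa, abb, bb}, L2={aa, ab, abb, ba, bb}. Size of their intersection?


L1 = {aa, aaa, abb, bb}
L2 = {aa, ab, abb, ba, bb}
Checking each string in L1 against L2:
  'aa': in L2? Yes
  'aaa': in L2? No
  'abb': in L2? Yes
  'bb': in L2? Yes
Intersection = {aa, abb, bb}
|L1 ∩ L2| = 3

3


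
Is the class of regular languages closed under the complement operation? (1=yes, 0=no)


Regular languages are closed under:
- Union (DFA product construction)
- Intersection (DFA product construction)
- Complement (swap accept/reject states)
- Concatenation (NFA construction)
- Kleene star (NFA construction)
complement is in this list
Therefore: closed

1


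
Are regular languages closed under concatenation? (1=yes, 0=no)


Regular languages are closed under all standard operations:
- Union: Yes (product construction)
- Intersection: Yes (product construction)
- Complement: Yes (swap accept/reject)
- Concatenation: Yes (NFA construction)
Operation: concatenation -> Closed

1


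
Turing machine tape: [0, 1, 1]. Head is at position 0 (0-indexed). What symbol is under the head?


Tape: [0, 1, 1]
Positions: 0 1 2
Values:    0 1 1
Head at position 0
tape[0] = 0

0


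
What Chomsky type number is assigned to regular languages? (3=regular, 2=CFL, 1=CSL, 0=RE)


Chomsky hierarchy levels:
  Type 3: Regular (DFA/NFA/regex)
  Type 2: Context-free (PDA)
  Type 1: Context-sensitive
  Type 0: Recursively enumerable (TM)
'regular' corresponds to Type 3

3


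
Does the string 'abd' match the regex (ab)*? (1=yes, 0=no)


Pattern: (ab)*
String: 'abd'
Pattern requires: zero or more repetitions of 'ab'
Length 3 is odd -> cannot be (ab)* -> no match
Result: 0

0


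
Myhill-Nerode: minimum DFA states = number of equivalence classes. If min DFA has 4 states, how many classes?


Myhill-Nerode theorem:
Number of equivalence classes = number of states in minimal DFA
Minimal DFA states = 4
Therefore equivalence classes = 4

4


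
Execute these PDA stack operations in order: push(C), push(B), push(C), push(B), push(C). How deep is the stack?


Tracing stack operations:
  push(C) -> stack = [C], depth=1
  push(B) -> stack = [C,B], depth=2
  push(C) -> stack = [C,B,C], depth=3
  push(B) -> stack = [C,B,C,B], depth=4
  push(C) -> stack = [C,B,C,B,C], depth=5
Final depth = 5

5


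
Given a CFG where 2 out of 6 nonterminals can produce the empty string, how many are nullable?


Nonterminals: {S, A, B, C, D, E}
A nonterminal is nullable if it can derive epsilon
Counting nullable nonterminals: 2
Total nullable = 2

2


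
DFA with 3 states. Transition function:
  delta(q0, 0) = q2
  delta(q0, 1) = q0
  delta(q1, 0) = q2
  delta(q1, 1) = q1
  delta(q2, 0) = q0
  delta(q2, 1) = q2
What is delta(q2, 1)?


Looking up transition function:
delta(q2, 1) in the table
Row: q2, Column: 1
Result: q2

q2


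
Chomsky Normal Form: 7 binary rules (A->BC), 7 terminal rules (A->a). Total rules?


CNF allows two rule forms:
  A -> BC (binary): 7 rules
  A -> a (terminal): 7 rules
Total = 7 + 7 = 14

14


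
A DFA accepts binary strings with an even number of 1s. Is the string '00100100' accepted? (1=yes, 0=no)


DFA has 2 states: q_even (start, accept=yes) and q_odd
Processing string '00100100' character by character:
  Position 0: read '0', 1-count=0 -> q_even (no change)
  Position 1: read '0', 1-count=0 -> q_even (no change)
  Position 2: read '1', 1-count=1 -> q_odd
  Position 3: read '0', 1-count=1 -> q_odd (no change)
  Position 4: read '0', 1-count=1 -> q_odd (no change)
  Position 5: read '1', 1-count=2 -> q_even
  Position 6: read '0', 1-count=2 -> q_even (no change)
  Position 7: read '0', 1-count=2 -> q_even (no change)
Final state: q_even, total 1s = 2 (even); the DFA requires an even count -> accept

1


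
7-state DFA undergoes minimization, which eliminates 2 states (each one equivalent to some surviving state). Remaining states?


Original DFA: 7 states
Redundant states removed: 2
Minimized states = original - removed
= 7 - 2
= 5

5


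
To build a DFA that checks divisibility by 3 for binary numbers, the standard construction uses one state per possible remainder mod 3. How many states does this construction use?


Divisibility by 3 is tracked via the remainder mod 3: 0, 1, ..., 2
The construction assigns one state to each remainder
Number of remainders = 3

3


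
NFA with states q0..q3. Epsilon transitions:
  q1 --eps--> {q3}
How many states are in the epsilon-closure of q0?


Starting from q0
Initialize closure = {q0}
q0 has no outgoing epsilon transitions -> nothing to add
Final closure: {q0}
Size = 1

1


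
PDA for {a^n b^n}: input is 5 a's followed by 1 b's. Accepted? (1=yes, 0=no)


Language requires equal numbers of a's and b's
PDA pushes for each 'a', pops for each 'b'
Number of a's = 5
Number of b's = 1
5 != 1 -> Reject

0


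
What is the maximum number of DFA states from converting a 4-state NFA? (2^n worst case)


NFA has 4 states
Subset construction: each DFA state = subset of NFA states
Maximum subsets = 2^4
2^4 = 16

16


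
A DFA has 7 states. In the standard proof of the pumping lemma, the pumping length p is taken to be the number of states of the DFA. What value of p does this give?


Pumping lemma for regular languages (standard proof):
Take p = |Q|, the number of DFA states.
Any string of length >= |Q| passes through |Q|+1 states while reading its first |Q| symbols,
so by pigeonhole some state repeats, giving the loop that can be pumped.
Here |Q| = 7
Therefore the proof uses p = 7

7


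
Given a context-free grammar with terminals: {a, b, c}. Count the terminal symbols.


Terminal symbols: a, b, c
Counting each: a (#1), b (#2), c (#3)
Total = 3

3


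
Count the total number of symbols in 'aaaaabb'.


String: 'aaaaabb'
Counting characters:
  'a' appears 5 time(s)
  'b' appears 2 time(s)
Total length = 5 + 2 = 7

7


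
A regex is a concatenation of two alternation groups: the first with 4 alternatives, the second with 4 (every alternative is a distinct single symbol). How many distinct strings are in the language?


First group: 4 alternatives
Second group: 4 alternatives
Concatenation: each choice from group 1 pairs with each from group 2
Total = 4 x 4 = 16

16


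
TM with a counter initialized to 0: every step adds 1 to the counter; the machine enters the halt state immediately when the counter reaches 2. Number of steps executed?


Counter starts at 0. Counting sequence:
  Step 1: counter = 1
  Step 2: counter = 2
Counter reached 2 -> halt
Total steps = 2

2


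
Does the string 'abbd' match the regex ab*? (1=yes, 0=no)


Pattern: ab*
String: 'abbd'
Pattern requires: exactly one 'a' followed by zero or more 'b's
First char is 'a' -> OK
Rest 'bbd': all b's? No
Result: 0

0


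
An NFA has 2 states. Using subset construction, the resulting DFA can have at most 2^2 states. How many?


NFA has 2 states
Subset construction: each DFA state = subset of NFA states
Maximum subsets = 2^2
2^2 = 4

4


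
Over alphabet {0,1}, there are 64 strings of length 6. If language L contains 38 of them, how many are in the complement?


Alphabet: {0,1}
String length: 6
Total strings of length 6 = 2^6 = 64
Strings in L = 38
Complement = total - |L|
= 64 - 38
= 26

26


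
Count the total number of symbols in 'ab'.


String: 'ab'
Counting characters:
  'a' appears 1 time(s)
  'b' appears 1 time(s)
Total length = 1 + 1 = 2

2


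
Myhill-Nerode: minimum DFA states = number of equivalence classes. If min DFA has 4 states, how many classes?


Myhill-Nerode theorem:
Number of equivalence classes = number of states in minimal DFA
Minimal DFA states = 4
Therefore equivalence classes = 4

4


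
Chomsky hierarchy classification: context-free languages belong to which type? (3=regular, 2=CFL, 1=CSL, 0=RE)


Chomsky hierarchy levels:
  Type 3: Regular (DFA/NFA/regex)
  Type 2: Context-free (PDA)
  Type 1: Context-sensitive
  Type 0: Recursively enumerable (TM)
'context-free' corresponds to Type 2

2


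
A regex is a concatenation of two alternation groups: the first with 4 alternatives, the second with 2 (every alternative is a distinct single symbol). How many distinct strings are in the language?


First group: 4 alternatives
Second group: 2 alternatives
Concatenation: each choice from group 1 pairs with each from group 2
Total = 4 x 2 = 8

8


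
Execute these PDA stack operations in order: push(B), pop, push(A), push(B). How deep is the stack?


Tracing stack operations:
  push(B) -> stack = [B], depth=1
  pop -> removed B, stack = [], depth=0
  push(A) -> stack = [A], depth=1
  push(B) -> stack = [A,B], depth=2
Final depth = 2

2


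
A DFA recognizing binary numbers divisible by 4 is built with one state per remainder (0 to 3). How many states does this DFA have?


Divisibility by 4 is tracked via the remainder mod 4: 0, 1, ..., 3
The construction assigns one state to each remainder
Number of remainders = 4

4


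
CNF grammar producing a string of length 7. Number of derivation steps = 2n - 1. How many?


Chomsky Normal Form derivation:
String length n = 7
Each step either:
  - Splits a nonterminal into two (n-1 such steps)
  - Converts a nonterminal to terminal (n such steps)
Total = (n-1) + n = 2n - 1
= 2(7) - 1
= 14 - 1
= 13

13


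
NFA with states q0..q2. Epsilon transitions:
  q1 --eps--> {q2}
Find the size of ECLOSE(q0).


Starting from q0
Initialize closure = {q0}
q0 has no outgoing epsilon transitions -> nothing to add
Final closure: {q0}
Size = 1

1


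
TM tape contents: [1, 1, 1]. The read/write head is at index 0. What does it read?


Tape: [1, 1, 1]
Positions: 0 1 2
Values:    1 1 1
Head at position 0
tape[0] = 1

1


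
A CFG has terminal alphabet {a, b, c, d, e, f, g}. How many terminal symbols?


Terminal symbols: a, b, c, d, e, f, g
Counting each: a (#1), b (#2), c (#3), d (#4), e (#5), f (#6), g (#7)
Total = 7

7


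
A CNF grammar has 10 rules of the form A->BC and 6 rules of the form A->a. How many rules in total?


CNF allows two rule forms:
  A -> BC (binary): 10 rules
  A -> a (terminal): 6 rules
Total = 10 + 6 = 16

16


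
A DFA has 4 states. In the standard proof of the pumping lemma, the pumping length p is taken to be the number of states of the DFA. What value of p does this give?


Pumping lemma for regular languages (standard proof):
Take p = |Q|, the number of DFA states.
Any string of length >= |Q| passes through |Q|+1 states while reading its first |Q| symbols,
so by pigeonhole some state repeats, giving the loop that can be pumped.
Here |Q| = 4
Therefore the proof uses p = 4

4


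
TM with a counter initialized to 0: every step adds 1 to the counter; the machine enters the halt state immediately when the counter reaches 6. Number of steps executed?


Counter starts at 0. Counting sequence:
  Step 1: counter = 1
  Step 2: counter = 2
  Step 3: counter = 3
  Step 4: counter = 4
  Step 5: counter = 5
  Step 6: counter = 6
Counter reached 6 -> halt
Total steps = 6

6


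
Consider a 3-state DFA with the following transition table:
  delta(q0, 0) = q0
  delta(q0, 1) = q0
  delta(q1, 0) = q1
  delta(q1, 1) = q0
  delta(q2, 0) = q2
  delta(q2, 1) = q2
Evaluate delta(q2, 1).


Looking up transition function:
delta(q2, 1) in the table
Row: q2, Column: 1
Result: q2

q2


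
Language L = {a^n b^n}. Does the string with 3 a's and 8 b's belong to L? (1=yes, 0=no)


Language requires equal numbers of a's and b's
PDA pushes for each 'a', pops for each 'b'
Number of a's = 3
Number of b's = 8
3 != 8 -> Reject

0


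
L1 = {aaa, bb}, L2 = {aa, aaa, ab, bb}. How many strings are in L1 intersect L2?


L1 = {aaa, bb}
L2 = {aa, aaa, ab, bb}
Checking each string in L1 against L2:
  'aaa': in L2? Yes
  'bb': in L2? Yes
Intersection = {aaa, bb}
|L1 ∩ L2| = 2

2


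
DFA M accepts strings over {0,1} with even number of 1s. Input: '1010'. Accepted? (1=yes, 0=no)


DFA has 2 states: q_even (start, accept=yes) and q_odd
Processing string '1010' character by character:
  Position 0: read '1', 1-count=1 -> q_odd
  Position 1: read '0', 1-count=1 -> q_odd (no change)
  Position 2: read '1', 1-count=2 -> q_even
  Position 3: read '0', 1-count=2 -> q_even (no change)
Final state: q_even, total 1s = 2 (even); the DFA requires an even count -> accept

1


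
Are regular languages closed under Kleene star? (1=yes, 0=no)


Regular languages are closed under:
- Union (DFA product construction)
- Intersection (DFA product construction)
- Complement (swap accept/reject states)
- Concatenation (NFA construction)
- Kleene star (NFA construction)
Kleene star is in this list
Therefore: closed

1


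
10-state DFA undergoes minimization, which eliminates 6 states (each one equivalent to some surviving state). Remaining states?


Original DFA: 10 states
Redundant states removed: 6
Minimized states = original - removed
= 10 - 6
= 4

4


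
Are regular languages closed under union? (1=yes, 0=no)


Regular languages are closed under all standard operations:
- Union: Yes (product construction)
- Intersection: Yes (product construction)
- Complement: Yes (swap accept/reject)
- Concatenation: Yes (NFA construction)
Operation: union -> Closed

1


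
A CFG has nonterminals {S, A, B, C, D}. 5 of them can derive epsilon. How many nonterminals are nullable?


Nonterminals: {S, A, B, C, D}
A nonterminal is nullable if it can derive epsilon
Counting nullable nonterminals: 5
Total nullable = 5

5


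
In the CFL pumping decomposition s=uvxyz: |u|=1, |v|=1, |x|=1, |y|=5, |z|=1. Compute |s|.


|s| = |u| + |v| + |x| + |y| + |z|
= 1 + 1 + 1 + 5 + 1
= 2 + 1 + 6
= 3 + 6
= 9

9


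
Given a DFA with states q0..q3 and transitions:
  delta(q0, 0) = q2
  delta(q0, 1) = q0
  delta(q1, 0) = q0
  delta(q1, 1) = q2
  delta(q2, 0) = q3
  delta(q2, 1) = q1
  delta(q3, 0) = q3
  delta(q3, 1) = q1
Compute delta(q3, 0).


Looking up transition function:
delta(q3, 0) in the table
Row: q3, Column: 0
Result: q3

q3


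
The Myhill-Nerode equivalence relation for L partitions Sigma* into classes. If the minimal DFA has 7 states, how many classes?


Myhill-Nerode theorem:
Number of equivalence classes = number of states in minimal DFA
Minimal DFA states = 7
Therefore equivalence classes = 7

7


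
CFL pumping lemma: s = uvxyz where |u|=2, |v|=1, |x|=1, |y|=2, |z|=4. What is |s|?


|s| = |u| + |v| + |x| + |y| + |z|
= 2 + 1 + 1 + 2 + 4
= 3 + 1 + 6
= 4 + 6
= 10

10


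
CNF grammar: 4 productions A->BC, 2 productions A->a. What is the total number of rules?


CNF allows two rule forms:
  A -> BC (binary): 4 rules
  A -> a (terminal): 2 rules
Total = 4 + 2 = 6

6


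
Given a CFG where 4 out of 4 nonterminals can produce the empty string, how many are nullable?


Nonterminals: {S, A, B, C}
A nonterminal is nullable if it can derive epsilon
Counting nullable nonterminals: 4
Total nullable = 4

4


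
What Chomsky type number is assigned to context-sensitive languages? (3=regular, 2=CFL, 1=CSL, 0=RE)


Chomsky hierarchy levels:
  Type 3: Regular (DFA/NFA/regex)
  Type 2: Context-free (PDA)
  Type 1: Context-sensitive
  Type 0: Recursively enumerable (TM)
'context-sensitive' corresponds to Type 1

1


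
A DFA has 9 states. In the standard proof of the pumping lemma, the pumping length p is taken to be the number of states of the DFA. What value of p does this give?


Pumping lemma for regular languages (standard proof):
Take p = |Q|, the number of DFA states.
Any string of length >= |Q| passes through |Q|+1 states while reading its first |Q| symbols,
so by pigeonhole some state repeats, giving the loop that can be pumped.
Here |Q| = 9
Therefore the proof uses p = 9

9


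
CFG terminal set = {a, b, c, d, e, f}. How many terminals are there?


Terminal symbols: a, b, c, d, e, f
Counting each: a (#1), b (#2), c (#3), d (#4), e (#5), f (#6)
Total = 6

6


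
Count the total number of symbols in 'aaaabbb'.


String: 'aaaabbb'
Counting characters:
  'a' appears 4 time(s)
  'b' appears 3 time(s)
Total length = 4 + 3 = 7

7


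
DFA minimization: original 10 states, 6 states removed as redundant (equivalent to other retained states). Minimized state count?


Original DFA: 10 states
Redundant states removed: 6
Minimized states = original - removed
= 10 - 6
= 4

4


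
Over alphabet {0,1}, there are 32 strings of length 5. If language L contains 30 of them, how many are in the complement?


Alphabet: {0,1}
String length: 5
Total strings of length 5 = 2^5 = 32
Strings in L = 30
Complement = total - |L|
= 32 - 30
= 2

2


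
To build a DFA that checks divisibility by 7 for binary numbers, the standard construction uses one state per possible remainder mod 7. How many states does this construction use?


Divisibility by 7 is tracked via the remainder mod 7: 0, 1, ..., 6
The construction assigns one state to each remainder
Number of remainders = 7

7
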